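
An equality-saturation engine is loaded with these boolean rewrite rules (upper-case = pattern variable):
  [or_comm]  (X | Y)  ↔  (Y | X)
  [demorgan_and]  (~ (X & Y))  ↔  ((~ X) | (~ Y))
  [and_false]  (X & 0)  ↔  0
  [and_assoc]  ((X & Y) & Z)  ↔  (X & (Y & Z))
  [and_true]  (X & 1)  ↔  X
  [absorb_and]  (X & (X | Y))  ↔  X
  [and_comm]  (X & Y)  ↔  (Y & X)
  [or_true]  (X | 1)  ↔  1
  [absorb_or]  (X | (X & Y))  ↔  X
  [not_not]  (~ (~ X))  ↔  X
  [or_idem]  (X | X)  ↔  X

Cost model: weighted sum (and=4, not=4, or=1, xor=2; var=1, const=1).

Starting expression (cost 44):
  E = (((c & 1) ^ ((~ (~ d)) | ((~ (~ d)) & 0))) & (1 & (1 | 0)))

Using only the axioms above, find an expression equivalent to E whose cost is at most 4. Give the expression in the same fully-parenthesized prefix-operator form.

(c ^ d)   [cost 4]

step 1: absorb_or (→) rewrites ((~ (~ d)) | ((~ (~ d)) & 0)) into (~ (~ d)), now (((c & 1) ^ (~ (~ d))) & (1 & (1 | 0)))
step 2: absorb_and (→) rewrites (1 & (1 | 0)) into 1, now (((c & 1) ^ (~ (~ d))) & 1)
step 3: and_true (→) rewrites (((c & 1) ^ (~ (~ d))) & 1) into ((c & 1) ^ (~ (~ d)))
step 4: and_true (→) rewrites (c & 1) into c, now (c ^ (~ (~ d)))
step 5: not_not (→) rewrites (~ (~ d)) into d, reaching cost 4 (bound 4)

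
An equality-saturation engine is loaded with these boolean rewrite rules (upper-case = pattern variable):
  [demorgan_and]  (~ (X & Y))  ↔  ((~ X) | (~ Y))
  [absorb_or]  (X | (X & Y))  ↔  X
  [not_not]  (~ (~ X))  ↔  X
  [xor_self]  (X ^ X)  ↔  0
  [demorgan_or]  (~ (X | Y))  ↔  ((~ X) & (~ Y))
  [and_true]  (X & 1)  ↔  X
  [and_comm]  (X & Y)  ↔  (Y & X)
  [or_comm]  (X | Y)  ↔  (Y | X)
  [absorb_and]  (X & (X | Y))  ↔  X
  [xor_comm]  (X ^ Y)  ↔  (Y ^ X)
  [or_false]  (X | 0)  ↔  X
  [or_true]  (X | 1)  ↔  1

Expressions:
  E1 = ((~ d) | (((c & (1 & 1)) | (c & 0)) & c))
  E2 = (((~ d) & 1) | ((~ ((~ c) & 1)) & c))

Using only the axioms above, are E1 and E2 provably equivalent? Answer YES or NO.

YES

1. [and_true →] (1 & 1)  →  1;  E1 = ((~ d) | (((c & 1) | (c & 0)) & c))
2. [and_true →] (c & 1)  →  c;  E1 = ((~ d) | ((c | (c & 0)) & c))
3. [absorb_or →] (c | (c & 0))  →  c;  E1 = ((~ d) | (c & c))
4. [and_true ←] (~ d)  →  ((~ d) & 1);  E1 = (((~ d) & 1) | (c & c))
5. [not_not ←] c  →  (~ (~ c));  E1 = (((~ d) & 1) | ((~ (~ c)) & c))
6. [and_true ←] (~ c)  →  ((~ c) & 1);  this is E2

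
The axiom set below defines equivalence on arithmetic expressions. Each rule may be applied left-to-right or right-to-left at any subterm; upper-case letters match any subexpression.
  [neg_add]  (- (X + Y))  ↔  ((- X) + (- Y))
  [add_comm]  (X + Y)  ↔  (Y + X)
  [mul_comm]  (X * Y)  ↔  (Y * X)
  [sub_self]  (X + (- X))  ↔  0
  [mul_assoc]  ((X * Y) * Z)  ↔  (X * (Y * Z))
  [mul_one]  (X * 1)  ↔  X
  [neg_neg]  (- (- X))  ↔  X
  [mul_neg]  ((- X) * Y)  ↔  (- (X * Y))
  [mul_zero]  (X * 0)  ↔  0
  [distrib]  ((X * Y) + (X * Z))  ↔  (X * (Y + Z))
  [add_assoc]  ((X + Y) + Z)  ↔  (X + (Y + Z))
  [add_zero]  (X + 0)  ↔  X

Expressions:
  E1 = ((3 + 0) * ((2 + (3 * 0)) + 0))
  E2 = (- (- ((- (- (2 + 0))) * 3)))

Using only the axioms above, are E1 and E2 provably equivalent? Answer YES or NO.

(1) (3 * 0)  =[mul_zero →]=  0    ⊢ ((3 + 0) * ((2 + 0) + 0))
(2) ((3 + 0) * ((2 + 0) + 0))  =[mul_comm →]=  (((2 + 0) + 0) * (3 + 0))
(3) ((2 + 0) + 0)  =[add_zero →]=  (2 + 0)    ⊢ ((2 + 0) * (3 + 0))
(4) (3 + 0)  =[add_zero →]=  3    ⊢ ((2 + 0) * 3)
(5) (2 + 0)  =[add_zero →]=  2    ⊢ (2 * 3)
(6) 2  =[neg_neg ←]=  (- (- 2))    ⊢ ((- (- 2)) * 3)
(7) ((- (- 2)) * 3)  =[neg_neg ←]=  (- (- ((- (- 2)) * 3)))
(8) 2  =[add_zero ←]=  (2 + 0)    ⊢ E2

YES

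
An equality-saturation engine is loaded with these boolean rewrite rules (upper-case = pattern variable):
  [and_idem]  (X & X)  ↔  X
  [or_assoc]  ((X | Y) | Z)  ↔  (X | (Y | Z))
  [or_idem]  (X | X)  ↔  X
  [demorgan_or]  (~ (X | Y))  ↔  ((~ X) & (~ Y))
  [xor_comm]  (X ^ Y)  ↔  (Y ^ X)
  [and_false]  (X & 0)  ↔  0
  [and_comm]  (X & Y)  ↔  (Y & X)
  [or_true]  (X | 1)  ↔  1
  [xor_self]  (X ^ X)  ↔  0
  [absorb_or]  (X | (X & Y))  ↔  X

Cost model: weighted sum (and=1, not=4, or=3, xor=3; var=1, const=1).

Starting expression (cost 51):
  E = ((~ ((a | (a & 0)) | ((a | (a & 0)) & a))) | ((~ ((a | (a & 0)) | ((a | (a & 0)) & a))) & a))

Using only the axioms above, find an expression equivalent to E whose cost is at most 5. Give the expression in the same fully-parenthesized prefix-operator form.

(~ a)   [cost 5]

1. [absorb_or →] ((~ ((a | (a & 0)) | ((a | (a & 0)) & a))) | ((~ ((a | (a & 0)) | ((a | (a & 0)) & a))) & a))  →  (~ ((a | (a & 0)) | ((a | (a & 0)) & a)))
2. [absorb_or →] ((a | (a & 0)) | ((a | (a & 0)) & a))  →  (a | (a & 0));  E = (~ (a | (a & 0)))
3. [absorb_or →] (a | (a & 0))  →  a;  cost 5 ≤ 5, done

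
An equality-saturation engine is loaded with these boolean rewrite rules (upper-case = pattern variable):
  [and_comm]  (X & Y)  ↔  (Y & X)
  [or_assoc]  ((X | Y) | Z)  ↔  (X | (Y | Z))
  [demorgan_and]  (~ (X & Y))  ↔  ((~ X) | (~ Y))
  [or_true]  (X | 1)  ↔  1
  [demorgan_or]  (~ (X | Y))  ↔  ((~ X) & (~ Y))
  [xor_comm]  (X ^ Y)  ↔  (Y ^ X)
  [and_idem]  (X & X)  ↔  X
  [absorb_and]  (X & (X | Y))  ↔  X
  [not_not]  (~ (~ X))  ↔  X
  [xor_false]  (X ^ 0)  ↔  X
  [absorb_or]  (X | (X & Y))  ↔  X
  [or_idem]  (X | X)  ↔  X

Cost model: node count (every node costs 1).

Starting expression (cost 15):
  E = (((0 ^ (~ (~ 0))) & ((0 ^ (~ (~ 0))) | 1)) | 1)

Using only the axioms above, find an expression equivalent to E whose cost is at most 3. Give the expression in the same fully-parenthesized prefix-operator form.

(0 | 1)   [cost 3]

1. [absorb_and →] ((0 ^ (~ (~ 0))) & ((0 ^ (~ (~ 0))) | 1))  →  (0 ^ (~ (~ 0)));  E = ((0 ^ (~ (~ 0))) | 1)
2. [not_not →] (~ (~ 0))  →  0;  E = ((0 ^ 0) | 1)
3. [xor_false →] (0 ^ 0)  →  0;  cost 3 ≤ 3, done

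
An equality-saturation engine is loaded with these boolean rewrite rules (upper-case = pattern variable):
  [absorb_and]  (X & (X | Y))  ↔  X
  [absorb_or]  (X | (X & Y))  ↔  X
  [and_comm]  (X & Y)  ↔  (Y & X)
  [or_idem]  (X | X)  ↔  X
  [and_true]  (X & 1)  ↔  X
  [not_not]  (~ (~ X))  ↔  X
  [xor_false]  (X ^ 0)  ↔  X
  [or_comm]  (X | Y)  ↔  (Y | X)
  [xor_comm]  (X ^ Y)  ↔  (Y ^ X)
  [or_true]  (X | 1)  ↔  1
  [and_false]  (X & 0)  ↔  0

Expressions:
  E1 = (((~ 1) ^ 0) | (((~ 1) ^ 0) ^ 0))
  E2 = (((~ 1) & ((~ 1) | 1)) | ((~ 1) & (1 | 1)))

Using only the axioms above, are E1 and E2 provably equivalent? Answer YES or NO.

1. [xor_false →] ((~ 1) ^ 0)  →  (~ 1);  E1 = (((~ 1) ^ 0) | ((~ 1) ^ 0))
2. [or_idem →] (((~ 1) ^ 0) | ((~ 1) ^ 0))  →  ((~ 1) ^ 0)
3. [xor_false →] ((~ 1) ^ 0)  →  (~ 1)
4. [absorb_or ←] (~ 1)  →  ((~ 1) | ((~ 1) & 1))
5. [or_idem ←] 1  →  (1 | 1);  E1 = ((~ 1) | ((~ 1) & (1 | 1)))
6. [absorb_and ←] (~ 1)  →  ((~ 1) & ((~ 1) | 1));  this is E2

YES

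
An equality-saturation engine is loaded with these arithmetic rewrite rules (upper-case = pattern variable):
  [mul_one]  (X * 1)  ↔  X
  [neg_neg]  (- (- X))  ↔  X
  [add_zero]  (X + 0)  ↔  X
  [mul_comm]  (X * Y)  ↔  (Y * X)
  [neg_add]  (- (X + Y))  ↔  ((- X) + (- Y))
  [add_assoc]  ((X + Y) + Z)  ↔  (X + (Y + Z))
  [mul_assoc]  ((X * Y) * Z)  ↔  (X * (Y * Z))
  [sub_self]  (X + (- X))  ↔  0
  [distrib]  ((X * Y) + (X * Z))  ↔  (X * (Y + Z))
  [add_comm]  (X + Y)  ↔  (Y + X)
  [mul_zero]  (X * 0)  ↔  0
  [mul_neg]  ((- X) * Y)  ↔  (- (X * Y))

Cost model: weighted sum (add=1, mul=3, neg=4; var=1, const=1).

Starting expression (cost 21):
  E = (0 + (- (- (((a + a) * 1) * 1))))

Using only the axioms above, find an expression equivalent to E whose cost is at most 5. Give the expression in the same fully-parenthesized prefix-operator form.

step 1: neg_neg (→) rewrites (- (- (((a + a) * 1) * 1))) into (((a + a) * 1) * 1), now (0 + (((a + a) * 1) * 1))
step 2: mul_one (→) rewrites ((a + a) * 1) into (a + a), now (0 + ((a + a) * 1))
step 3: mul_one (→) rewrites ((a + a) * 1) into (a + a), reaching cost 5 (bound 5)

(0 + (a + a))   [cost 5]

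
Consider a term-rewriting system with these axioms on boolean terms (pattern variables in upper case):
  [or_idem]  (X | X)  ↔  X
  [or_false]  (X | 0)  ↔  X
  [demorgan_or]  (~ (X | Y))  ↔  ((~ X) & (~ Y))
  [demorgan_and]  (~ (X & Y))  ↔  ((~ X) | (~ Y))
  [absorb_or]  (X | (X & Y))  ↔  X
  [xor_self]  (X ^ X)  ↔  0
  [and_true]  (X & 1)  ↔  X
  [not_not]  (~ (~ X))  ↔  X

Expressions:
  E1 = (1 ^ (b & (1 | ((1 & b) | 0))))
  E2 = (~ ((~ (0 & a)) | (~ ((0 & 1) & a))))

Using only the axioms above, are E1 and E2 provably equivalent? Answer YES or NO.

The axioms are sound identities: if E1 ↔* E2 then E1 and E2 evaluate identically under any assignment.
Under a=0, b=0: E1 evaluates to 1, E2 to 0. Distinct ⇒ no rewrite sequence connects them.

NO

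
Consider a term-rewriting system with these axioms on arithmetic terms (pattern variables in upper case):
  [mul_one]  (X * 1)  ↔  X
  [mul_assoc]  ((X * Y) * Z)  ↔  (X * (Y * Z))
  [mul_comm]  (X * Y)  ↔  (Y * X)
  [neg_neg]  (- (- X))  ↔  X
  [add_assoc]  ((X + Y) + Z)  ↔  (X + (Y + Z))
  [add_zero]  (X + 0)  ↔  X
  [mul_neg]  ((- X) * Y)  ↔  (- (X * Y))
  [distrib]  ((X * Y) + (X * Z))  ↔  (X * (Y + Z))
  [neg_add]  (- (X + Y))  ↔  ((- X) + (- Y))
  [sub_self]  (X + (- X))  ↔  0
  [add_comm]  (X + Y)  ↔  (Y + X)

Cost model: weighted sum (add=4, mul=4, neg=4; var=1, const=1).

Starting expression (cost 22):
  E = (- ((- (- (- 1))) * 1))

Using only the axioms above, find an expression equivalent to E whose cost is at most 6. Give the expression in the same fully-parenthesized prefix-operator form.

(1) ((- (- (- 1))) * 1)  =[mul_neg →]=  (- ((- (- 1)) * 1))    ⊢ (- (- ((- (- 1)) * 1)))
(2) (- (- 1))  =[neg_neg →]=  1    ⊢ (- (- (1 * 1)))
(3) (- (- (1 * 1)))  =[neg_neg →]=  (1 * 1)    ⊢ cost 6, within 6

(1 * 1)   [cost 6]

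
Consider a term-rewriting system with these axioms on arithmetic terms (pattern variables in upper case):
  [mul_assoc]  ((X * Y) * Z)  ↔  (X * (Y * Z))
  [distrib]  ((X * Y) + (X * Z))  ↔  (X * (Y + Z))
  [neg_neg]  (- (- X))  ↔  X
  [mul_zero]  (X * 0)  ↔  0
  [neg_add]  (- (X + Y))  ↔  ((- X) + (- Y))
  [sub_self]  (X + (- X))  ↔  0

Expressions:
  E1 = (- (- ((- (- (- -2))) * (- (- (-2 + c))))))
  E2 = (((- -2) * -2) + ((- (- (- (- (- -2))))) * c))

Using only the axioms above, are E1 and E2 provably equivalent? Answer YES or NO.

1. [neg_neg →] (- (- ((- (- (- -2))) * (- (- (-2 + c))))))  →  ((- (- (- -2))) * (- (- (-2 + c))))
2. [neg_neg →] (- (- (- -2)))  →  (- -2);  E1 = ((- -2) * (- (- (-2 + c))))
3. [neg_neg →] (- (- (-2 + c)))  →  (-2 + c);  E1 = ((- -2) * (-2 + c))
4. [distrib ←] ((- -2) * (-2 + c))  →  (((- -2) * -2) + ((- -2) * c))
5. [neg_neg ←] (- -2)  →  (- (- (- -2)));  E1 = (((- -2) * -2) + ((- (- (- -2))) * c))
6. [neg_neg ←] (- (- -2))  →  (- (- (- (- -2))));  this is E2

YES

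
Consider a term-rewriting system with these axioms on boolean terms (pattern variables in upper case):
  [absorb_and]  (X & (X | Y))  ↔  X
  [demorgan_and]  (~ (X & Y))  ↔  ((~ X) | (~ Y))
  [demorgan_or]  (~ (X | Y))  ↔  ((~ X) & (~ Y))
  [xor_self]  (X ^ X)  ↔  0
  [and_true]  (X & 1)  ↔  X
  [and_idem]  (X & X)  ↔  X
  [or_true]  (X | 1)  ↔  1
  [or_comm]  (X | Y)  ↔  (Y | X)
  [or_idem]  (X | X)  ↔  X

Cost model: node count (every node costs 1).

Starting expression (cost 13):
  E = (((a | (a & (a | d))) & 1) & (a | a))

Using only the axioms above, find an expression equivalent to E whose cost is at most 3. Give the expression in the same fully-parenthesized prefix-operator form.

1. [absorb_and →] (a & (a | d))  →  a;  E = (((a | a) & 1) & (a | a))
2. [and_true →] ((a | a) & 1)  →  (a | a);  E = ((a | a) & (a | a))
3. [and_idem →] ((a | a) & (a | a))  →  (a | a);  cost 3 ≤ 3, done

(a | a)   [cost 3]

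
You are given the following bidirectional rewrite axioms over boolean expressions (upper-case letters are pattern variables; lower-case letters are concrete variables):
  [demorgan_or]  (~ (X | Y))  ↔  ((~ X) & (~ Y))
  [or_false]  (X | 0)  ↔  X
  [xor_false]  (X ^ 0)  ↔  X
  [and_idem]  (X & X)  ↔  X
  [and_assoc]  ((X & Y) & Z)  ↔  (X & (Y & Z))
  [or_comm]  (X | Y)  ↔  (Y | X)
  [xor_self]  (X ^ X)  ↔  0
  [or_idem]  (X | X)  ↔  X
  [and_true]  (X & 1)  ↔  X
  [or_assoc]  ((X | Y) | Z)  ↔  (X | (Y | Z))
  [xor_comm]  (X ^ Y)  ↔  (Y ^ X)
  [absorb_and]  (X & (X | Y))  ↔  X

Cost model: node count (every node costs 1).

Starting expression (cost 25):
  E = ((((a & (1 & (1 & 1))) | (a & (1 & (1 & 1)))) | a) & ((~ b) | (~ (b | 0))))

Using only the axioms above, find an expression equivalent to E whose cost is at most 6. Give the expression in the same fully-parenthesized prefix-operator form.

1. [or_idem →] ((a & (1 & (1 & 1))) | (a & (1 & (1 & 1))))  →  (a & (1 & (1 & 1)));  E = (((a & (1 & (1 & 1))) | a) & ((~ b) | (~ (b | 0))))
2. [or_false →] (b | 0)  →  b;  E = (((a & (1 & (1 & 1))) | a) & ((~ b) | (~ b)))
3. [and_idem →] (1 & 1)  →  1;  E = (((a & (1 & 1)) | a) & ((~ b) | (~ b)))
4. [and_true →] (1 & 1)  →  1;  E = (((a & 1) | a) & ((~ b) | (~ b)))
5. [or_idem →] ((~ b) | (~ b))  →  (~ b);  E = (((a & 1) | a) & (~ b))
6. [and_true →] (a & 1)  →  a;  cost 6 ≤ 6, done

((a | a) & (~ b))   [cost 6]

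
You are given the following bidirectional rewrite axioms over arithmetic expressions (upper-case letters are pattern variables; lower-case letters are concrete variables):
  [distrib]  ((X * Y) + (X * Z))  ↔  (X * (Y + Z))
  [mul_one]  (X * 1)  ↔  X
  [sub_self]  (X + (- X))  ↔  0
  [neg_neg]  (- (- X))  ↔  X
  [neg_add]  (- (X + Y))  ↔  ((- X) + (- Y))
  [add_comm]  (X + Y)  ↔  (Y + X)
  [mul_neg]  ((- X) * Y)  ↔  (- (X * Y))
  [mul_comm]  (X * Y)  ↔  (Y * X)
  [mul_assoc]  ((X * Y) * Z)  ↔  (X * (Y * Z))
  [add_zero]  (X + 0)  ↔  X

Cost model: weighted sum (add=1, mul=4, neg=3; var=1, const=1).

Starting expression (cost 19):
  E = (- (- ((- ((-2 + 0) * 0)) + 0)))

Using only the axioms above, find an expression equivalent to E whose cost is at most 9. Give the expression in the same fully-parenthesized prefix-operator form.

step 1: add_zero (→) rewrites (-2 + 0) into -2, now (- (- ((- (-2 * 0)) + 0)))
step 2: neg_neg (→) rewrites (- (- ((- (-2 * 0)) + 0))) into ((- (-2 * 0)) + 0)
step 3: add_zero (→) rewrites ((- (-2 * 0)) + 0) into (- (-2 * 0)), reaching cost 9 (bound 9)

(- (-2 * 0))   [cost 9]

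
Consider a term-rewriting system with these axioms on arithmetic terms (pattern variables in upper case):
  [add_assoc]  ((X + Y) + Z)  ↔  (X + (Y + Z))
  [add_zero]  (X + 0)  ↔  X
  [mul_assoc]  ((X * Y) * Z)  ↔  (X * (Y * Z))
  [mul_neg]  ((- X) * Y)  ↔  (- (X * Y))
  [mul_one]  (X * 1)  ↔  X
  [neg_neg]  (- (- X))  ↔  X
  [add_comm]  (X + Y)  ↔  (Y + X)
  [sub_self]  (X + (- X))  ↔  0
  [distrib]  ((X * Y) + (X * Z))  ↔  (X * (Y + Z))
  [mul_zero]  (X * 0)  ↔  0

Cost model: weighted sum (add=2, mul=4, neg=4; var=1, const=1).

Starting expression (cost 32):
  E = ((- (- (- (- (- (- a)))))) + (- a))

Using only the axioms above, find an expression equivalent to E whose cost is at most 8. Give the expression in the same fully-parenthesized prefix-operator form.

(a + (- a))   [cost 8]

(1) (- (- (- a)))  =[neg_neg →]=  (- a)    ⊢ ((- (- (- (- a)))) + (- a))
(2) (- (- (- (- a))))  =[neg_neg →]=  (- (- a))    ⊢ ((- (- a)) + (- a))
(3) (- (- a))  =[neg_neg →]=  a    ⊢ cost 8, within 8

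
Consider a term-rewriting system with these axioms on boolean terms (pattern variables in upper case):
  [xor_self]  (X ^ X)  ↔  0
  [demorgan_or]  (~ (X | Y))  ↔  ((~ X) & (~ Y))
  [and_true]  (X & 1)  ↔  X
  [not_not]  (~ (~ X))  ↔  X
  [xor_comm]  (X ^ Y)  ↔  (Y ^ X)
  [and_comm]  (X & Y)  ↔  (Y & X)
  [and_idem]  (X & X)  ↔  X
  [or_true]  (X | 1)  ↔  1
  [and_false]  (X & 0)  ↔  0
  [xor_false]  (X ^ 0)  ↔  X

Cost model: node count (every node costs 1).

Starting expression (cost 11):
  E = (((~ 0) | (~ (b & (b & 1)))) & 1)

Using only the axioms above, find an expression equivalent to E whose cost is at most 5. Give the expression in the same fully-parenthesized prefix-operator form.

((~ 0) | (~ b))   [cost 5]

1. [and_true →] (b & 1)  →  b;  E = (((~ 0) | (~ (b & b))) & 1)
2. [and_idem →] (b & b)  →  b;  E = (((~ 0) | (~ b)) & 1)
3. [and_true →] (((~ 0) | (~ b)) & 1)  →  ((~ 0) | (~ b));  cost 5 ≤ 5, done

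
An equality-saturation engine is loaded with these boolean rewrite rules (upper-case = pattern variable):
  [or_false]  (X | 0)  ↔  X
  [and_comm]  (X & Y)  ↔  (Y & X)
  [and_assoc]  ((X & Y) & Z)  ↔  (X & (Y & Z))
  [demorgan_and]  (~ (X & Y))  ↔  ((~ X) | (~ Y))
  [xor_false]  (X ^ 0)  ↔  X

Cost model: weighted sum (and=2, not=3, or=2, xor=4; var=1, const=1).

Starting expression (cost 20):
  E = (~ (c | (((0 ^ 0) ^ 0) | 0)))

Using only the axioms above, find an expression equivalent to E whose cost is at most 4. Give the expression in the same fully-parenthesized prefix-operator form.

step 1: xor_false (→) rewrites ((0 ^ 0) ^ 0) into (0 ^ 0), now (~ (c | ((0 ^ 0) | 0)))
step 2: xor_false (→) rewrites (0 ^ 0) into 0, now (~ (c | (0 | 0)))
step 3: or_false (→) rewrites (0 | 0) into 0, now (~ (c | 0))
step 4: or_false (→) rewrites (c | 0) into c, reaching cost 4 (bound 4)

(~ c)   [cost 4]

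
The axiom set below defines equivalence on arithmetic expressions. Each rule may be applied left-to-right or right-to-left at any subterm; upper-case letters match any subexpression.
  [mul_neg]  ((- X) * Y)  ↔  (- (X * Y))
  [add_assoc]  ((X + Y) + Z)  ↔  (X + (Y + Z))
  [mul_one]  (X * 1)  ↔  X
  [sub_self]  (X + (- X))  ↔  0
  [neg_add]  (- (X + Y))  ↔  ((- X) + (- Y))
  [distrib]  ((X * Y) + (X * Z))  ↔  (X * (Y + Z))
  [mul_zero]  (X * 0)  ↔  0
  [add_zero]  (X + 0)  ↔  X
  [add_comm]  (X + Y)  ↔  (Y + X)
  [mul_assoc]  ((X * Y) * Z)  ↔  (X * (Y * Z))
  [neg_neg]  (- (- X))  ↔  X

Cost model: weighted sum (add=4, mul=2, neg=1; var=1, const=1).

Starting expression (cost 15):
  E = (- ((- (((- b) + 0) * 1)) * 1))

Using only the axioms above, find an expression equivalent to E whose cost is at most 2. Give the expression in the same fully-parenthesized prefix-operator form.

(- b)   [cost 2]

step 1: mul_one (→) rewrites (((- b) + 0) * 1) into ((- b) + 0), now (- ((- ((- b) + 0)) * 1))
step 2: add_zero (→) rewrites ((- b) + 0) into (- b), now (- ((- (- b)) * 1))
step 3: mul_one (→) rewrites ((- (- b)) * 1) into (- (- b)), now (- (- (- b)))
step 4: neg_neg (→) rewrites (- (- b)) into b, reaching cost 2 (bound 2)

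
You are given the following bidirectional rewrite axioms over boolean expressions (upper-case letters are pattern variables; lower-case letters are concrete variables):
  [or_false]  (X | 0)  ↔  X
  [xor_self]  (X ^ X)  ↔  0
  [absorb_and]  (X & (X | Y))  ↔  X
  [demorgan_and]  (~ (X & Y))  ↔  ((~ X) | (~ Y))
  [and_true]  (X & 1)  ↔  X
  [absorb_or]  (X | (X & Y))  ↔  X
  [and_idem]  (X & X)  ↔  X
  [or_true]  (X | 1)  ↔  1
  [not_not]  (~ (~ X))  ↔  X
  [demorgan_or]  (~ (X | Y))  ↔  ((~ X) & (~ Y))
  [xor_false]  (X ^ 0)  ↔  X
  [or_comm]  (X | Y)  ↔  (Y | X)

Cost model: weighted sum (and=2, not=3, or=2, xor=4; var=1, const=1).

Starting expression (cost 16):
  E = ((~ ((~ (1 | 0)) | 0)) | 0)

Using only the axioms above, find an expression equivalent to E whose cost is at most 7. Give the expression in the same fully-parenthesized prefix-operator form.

(~ (~ 1))   [cost 7]

step 1: or_false (→) rewrites (1 | 0) into 1, now ((~ ((~ 1) | 0)) | 0)
step 2: or_false (→) rewrites ((~ 1) | 0) into (~ 1), now ((~ (~ 1)) | 0)
step 3: or_false (→) rewrites ((~ (~ 1)) | 0) into (~ (~ 1)), reaching cost 7 (bound 7)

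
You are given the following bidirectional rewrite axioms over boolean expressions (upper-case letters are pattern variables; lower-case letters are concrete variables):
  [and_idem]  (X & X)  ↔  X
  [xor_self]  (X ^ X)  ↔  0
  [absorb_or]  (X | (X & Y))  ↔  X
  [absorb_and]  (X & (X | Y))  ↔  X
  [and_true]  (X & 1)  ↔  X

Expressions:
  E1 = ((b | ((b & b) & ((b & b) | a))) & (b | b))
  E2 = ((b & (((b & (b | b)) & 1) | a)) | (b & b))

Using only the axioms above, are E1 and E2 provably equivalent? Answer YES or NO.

YES

(1) ((b & b) & ((b & b) | a))  =[absorb_and →]=  (b & b)    ⊢ ((b | (b & b)) & (b | b))
(2) (b & b)  =[and_idem →]=  b    ⊢ ((b | b) & (b | b))
(3) ((b | b) & (b | b))  =[and_idem →]=  (b | b)
(4) b  =[absorb_and ←]=  (b & (b | a))    ⊢ ((b & (b | a)) | b)
(5) b  =[and_true ←]=  (b & 1)    ⊢ ((b & ((b & 1) | a)) | b)
(6) b  =[and_idem ←]=  (b & b)    ⊢ ((b & ((b & 1) | a)) | (b & b))
(7) b  =[absorb_and ←]=  (b & (b | b))    ⊢ E2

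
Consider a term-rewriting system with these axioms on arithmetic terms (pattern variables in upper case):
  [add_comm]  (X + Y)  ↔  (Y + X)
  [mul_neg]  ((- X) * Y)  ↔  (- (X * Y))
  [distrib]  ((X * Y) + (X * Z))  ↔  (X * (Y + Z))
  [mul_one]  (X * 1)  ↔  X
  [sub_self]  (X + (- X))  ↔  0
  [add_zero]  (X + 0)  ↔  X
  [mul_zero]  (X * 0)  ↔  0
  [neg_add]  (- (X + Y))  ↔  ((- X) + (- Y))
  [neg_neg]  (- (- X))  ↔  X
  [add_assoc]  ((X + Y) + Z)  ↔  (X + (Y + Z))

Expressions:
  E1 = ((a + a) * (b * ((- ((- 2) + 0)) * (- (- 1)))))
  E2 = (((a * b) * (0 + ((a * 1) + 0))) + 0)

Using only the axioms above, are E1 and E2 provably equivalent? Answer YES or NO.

All listed rules preserve value, hence provable equivalence implies equal values everywhere; look for a separating assignment.
a=1, b=1 gives E1 ↦ 4, E2 ↦ 1; values differ ⇒ not provably equivalent.

NO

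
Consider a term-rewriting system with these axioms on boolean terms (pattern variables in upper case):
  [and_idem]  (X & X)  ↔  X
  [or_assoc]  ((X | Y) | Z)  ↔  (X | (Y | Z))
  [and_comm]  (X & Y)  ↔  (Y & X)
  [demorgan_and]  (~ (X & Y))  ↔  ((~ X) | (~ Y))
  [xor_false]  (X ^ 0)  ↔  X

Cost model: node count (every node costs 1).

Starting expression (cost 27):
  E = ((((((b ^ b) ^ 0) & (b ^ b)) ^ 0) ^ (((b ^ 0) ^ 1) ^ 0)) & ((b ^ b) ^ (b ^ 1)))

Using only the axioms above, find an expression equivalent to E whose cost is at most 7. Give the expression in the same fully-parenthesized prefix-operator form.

((b ^ b) ^ (b ^ 1))   [cost 7]

(1) ((((b ^ b) ^ 0) & (b ^ b)) ^ 0)  =[xor_false →]=  (((b ^ b) ^ 0) & (b ^ b))    ⊢ (((((b ^ b) ^ 0) & (b ^ b)) ^ (((b ^ 0) ^ 1) ^ 0)) & ((b ^ b) ^ (b ^ 1)))
(2) (((b ^ 0) ^ 1) ^ 0)  =[xor_false →]=  ((b ^ 0) ^ 1)    ⊢ (((((b ^ b) ^ 0) & (b ^ b)) ^ ((b ^ 0) ^ 1)) & ((b ^ b) ^ (b ^ 1)))
(3) (b ^ 0)  =[xor_false →]=  b    ⊢ (((((b ^ b) ^ 0) & (b ^ b)) ^ (b ^ 1)) & ((b ^ b) ^ (b ^ 1)))
(4) ((b ^ b) ^ 0)  =[xor_false →]=  (b ^ b)    ⊢ ((((b ^ b) & (b ^ b)) ^ (b ^ 1)) & ((b ^ b) ^ (b ^ 1)))
(5) ((b ^ b) & (b ^ b))  =[and_idem →]=  (b ^ b)    ⊢ (((b ^ b) ^ (b ^ 1)) & ((b ^ b) ^ (b ^ 1)))
(6) (((b ^ b) ^ (b ^ 1)) & ((b ^ b) ^ (b ^ 1)))  =[and_idem →]=  ((b ^ b) ^ (b ^ 1))    ⊢ cost 7, within 7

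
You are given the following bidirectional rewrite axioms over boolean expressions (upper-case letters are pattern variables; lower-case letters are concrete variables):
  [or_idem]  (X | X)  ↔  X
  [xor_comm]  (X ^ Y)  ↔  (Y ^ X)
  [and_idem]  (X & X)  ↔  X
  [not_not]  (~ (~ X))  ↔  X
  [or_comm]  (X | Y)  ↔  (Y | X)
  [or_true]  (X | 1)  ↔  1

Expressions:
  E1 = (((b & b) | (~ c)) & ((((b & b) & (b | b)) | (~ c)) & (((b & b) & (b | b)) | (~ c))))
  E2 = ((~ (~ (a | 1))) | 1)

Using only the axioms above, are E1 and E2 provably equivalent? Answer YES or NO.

NO

Every axiom is a valid identity, so a rewrite proof would force E1 and E2 to agree under every assignment.
At a=0, b=0, c=1: E1 = 0 but E2 = 1; they differ, so no derivation exists.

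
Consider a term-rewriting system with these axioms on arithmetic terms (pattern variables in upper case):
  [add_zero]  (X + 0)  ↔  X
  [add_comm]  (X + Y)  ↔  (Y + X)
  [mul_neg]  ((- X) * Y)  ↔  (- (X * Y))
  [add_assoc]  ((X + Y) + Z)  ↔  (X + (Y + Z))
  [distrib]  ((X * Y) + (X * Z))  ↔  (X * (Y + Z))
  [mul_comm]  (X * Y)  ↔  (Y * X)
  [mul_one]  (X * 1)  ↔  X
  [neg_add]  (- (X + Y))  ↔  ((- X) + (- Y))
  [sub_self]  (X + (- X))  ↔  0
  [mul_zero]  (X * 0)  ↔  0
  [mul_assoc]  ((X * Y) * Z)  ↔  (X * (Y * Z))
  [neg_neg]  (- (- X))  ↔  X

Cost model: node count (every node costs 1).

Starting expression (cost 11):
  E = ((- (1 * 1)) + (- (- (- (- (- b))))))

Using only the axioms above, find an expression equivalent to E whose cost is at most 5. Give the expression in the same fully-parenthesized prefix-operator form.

1. [neg_neg →] (- (- (- b)))  →  (- b);  E = ((- (1 * 1)) + (- (- (- b))))
2. [neg_neg →] (- (- b))  →  b;  E = ((- (1 * 1)) + (- b))
3. [mul_one →] (1 * 1)  →  1;  cost 5 ≤ 5, done

((- 1) + (- b))   [cost 5]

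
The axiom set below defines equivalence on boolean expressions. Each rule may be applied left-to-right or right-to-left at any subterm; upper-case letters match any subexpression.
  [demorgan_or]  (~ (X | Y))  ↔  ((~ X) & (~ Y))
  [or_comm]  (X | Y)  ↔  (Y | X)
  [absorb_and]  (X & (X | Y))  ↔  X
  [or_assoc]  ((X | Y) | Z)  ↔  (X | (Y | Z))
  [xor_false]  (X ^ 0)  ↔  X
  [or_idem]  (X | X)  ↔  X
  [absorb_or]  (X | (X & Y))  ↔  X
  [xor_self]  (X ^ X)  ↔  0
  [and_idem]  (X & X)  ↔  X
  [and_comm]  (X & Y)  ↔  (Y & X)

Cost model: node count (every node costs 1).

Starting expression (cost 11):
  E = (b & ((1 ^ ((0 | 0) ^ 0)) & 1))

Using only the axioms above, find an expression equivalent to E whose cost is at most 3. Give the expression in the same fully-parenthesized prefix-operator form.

(b & 1)   [cost 3]

(1) (0 | 0)  =[or_idem →]=  0    ⊢ (b & ((1 ^ (0 ^ 0)) & 1))
(2) (0 ^ 0)  =[xor_false →]=  0    ⊢ (b & ((1 ^ 0) & 1))
(3) (1 ^ 0)  =[xor_false →]=  1    ⊢ (b & (1 & 1))
(4) (1 & 1)  =[and_idem →]=  1    ⊢ cost 3, within 3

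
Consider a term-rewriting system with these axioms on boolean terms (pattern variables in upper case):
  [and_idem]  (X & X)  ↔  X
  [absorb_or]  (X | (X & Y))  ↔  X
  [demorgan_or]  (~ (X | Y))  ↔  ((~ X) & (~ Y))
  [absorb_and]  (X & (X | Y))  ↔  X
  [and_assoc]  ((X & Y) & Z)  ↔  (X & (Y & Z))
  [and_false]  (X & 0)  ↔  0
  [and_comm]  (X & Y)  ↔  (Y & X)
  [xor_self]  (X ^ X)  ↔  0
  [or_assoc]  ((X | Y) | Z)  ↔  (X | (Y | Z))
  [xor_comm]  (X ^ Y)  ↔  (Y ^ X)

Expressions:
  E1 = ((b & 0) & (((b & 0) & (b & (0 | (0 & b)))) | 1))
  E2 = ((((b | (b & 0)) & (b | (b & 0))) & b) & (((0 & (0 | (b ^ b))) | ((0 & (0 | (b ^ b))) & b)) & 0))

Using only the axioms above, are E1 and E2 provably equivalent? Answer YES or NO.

YES

step 1: absorb_or (→) rewrites (0 | (0 & b)) into 0, now ((b & 0) & (((b & 0) & (b & 0)) | 1))
step 2: and_idem (→) rewrites ((b & 0) & (b & 0)) into (b & 0), now ((b & 0) & ((b & 0) | 1))
step 3: absorb_and (→) rewrites ((b & 0) & ((b & 0) | 1)) into (b & 0)
step 4: and_idem (←) rewrites b into (b & b), now ((b & b) & 0)
step 5: absorb_or (←) rewrites b into (b | (b & 0)), now ((b & (b | (b & 0))) & 0)
step 6: and_idem (←) rewrites 0 into (0 & 0), now ((b & (b | (b & 0))) & (0 & 0))
step 7: and_comm (→) rewrites (b & (b | (b & 0))) into ((b | (b & 0)) & b), now (((b | (b & 0)) & b) & (0 & 0))
step 8: absorb_and (←) rewrites 0 into (0 & (0 | 0)), now (((b | (b & 0)) & b) & ((0 & (0 | 0)) & 0))
step 9: and_idem (←) rewrites (b | (b & 0)) into ((b | (b & 0)) & (b | (b & 0))), now ((((b | (b & 0)) & (b | (b & 0))) & b) & ((0 & (0 | 0)) & 0))
step 10: xor_self (←) rewrites 0 into (b ^ b), now ((((b | (b & 0)) & (b | (b & 0))) & b) & ((0 & (0 | (b ^ b))) & 0))
step 11: absorb_or (←) rewrites (0 & (0 | (b ^ b))) into ((0 & (0 | (b ^ b))) | ((0 & (0 | (b ^ b))) & b)), which is E2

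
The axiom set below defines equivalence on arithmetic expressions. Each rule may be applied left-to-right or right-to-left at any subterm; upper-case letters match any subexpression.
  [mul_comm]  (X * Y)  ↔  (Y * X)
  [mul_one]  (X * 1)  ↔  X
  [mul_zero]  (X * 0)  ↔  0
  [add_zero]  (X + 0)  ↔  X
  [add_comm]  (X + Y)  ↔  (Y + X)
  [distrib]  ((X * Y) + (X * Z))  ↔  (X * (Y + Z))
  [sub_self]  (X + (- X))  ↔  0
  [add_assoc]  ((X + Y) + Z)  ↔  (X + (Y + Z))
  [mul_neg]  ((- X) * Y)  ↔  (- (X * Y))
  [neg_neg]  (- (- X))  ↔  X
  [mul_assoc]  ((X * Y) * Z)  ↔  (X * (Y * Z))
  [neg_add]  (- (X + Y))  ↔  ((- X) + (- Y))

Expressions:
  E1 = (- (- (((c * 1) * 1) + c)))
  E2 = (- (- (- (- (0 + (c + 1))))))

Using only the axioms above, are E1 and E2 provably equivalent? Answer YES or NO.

NO

Every axiom is a valid identity, so a rewrite proof would force E1 and E2 to agree under every assignment.
At c=0: E1 = 0 but E2 = 1; they differ, so no derivation exists.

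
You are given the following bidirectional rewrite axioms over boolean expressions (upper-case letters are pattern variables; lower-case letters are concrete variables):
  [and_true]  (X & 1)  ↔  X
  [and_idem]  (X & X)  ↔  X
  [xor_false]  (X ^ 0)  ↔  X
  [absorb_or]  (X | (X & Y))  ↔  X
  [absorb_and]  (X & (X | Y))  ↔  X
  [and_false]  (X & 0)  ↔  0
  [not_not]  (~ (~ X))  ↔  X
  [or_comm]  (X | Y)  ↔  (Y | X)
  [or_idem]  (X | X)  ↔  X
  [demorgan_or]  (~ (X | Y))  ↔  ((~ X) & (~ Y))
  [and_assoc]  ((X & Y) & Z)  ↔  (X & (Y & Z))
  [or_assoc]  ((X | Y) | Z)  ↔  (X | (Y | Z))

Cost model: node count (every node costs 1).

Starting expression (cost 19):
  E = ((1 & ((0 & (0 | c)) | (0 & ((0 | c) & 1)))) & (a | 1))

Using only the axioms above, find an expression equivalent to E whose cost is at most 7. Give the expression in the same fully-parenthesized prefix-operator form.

step 1: and_true (→) rewrites ((0 | c) & 1) into (0 | c), now ((1 & ((0 & (0 | c)) | (0 & (0 | c)))) & (a | 1))
step 2: or_idem (→) rewrites ((0 & (0 | c)) | (0 & (0 | c))) into (0 & (0 | c)), now ((1 & (0 & (0 | c))) & (a | 1))
step 3: absorb_and (→) rewrites (0 & (0 | c)) into 0, reaching cost 7 (bound 7)

((1 & 0) & (a | 1))   [cost 7]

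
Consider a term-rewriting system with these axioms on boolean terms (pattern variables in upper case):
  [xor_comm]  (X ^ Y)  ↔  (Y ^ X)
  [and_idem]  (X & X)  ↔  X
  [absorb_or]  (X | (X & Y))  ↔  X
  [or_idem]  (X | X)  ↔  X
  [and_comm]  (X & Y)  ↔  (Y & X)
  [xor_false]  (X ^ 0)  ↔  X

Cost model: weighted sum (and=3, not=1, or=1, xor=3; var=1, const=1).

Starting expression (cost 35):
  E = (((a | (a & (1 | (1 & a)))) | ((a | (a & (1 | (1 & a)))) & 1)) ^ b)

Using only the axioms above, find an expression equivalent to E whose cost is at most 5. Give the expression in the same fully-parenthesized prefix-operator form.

(a ^ b)   [cost 5]

1. [absorb_or →] ((a | (a & (1 | (1 & a)))) | ((a | (a & (1 | (1 & a)))) & 1))  →  (a | (a & (1 | (1 & a))));  E = ((a | (a & (1 | (1 & a)))) ^ b)
2. [absorb_or →] (1 | (1 & a))  →  1;  E = ((a | (a & 1)) ^ b)
3. [absorb_or →] (a | (a & 1))  →  a;  cost 5 ≤ 5, done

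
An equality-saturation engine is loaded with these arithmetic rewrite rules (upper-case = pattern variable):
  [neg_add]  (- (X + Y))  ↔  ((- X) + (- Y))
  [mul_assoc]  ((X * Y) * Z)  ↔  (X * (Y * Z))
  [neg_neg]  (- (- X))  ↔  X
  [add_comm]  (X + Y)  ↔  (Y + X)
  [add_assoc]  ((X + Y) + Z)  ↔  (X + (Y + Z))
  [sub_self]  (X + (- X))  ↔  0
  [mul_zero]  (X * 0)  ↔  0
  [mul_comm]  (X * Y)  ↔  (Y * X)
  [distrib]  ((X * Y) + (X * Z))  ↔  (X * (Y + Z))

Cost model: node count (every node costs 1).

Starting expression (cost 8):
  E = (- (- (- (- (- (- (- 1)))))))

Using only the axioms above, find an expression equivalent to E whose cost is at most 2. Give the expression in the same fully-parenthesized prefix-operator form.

1. [neg_neg →] (- (- 1))  →  1;  E = (- (- (- (- (- 1)))))
2. [neg_neg →] (- (- (- (- (- 1)))))  →  (- (- (- 1)))
3. [neg_neg →] (- (- (- 1)))  →  (- 1);  cost 2 ≤ 2, done

(- 1)   [cost 2]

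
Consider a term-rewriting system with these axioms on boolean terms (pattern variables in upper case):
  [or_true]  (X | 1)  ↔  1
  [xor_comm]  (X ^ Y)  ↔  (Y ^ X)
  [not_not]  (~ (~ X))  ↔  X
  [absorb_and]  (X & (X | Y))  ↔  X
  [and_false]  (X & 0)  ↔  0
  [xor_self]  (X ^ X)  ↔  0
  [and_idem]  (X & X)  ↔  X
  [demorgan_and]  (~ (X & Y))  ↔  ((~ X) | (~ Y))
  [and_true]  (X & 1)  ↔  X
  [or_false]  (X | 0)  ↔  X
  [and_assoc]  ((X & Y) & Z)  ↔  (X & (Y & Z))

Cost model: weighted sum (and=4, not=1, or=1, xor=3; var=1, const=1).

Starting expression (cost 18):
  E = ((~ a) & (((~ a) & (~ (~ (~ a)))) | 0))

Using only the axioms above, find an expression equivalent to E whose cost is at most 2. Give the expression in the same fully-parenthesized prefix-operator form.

1. [not_not →] (~ (~ (~ a)))  →  (~ a);  E = ((~ a) & (((~ a) & (~ a)) | 0))
2. [and_idem →] ((~ a) & (~ a))  →  (~ a);  E = ((~ a) & ((~ a) | 0))
3. [absorb_and →] ((~ a) & ((~ a) | 0))  →  (~ a);  cost 2 ≤ 2, done

(~ a)   [cost 2]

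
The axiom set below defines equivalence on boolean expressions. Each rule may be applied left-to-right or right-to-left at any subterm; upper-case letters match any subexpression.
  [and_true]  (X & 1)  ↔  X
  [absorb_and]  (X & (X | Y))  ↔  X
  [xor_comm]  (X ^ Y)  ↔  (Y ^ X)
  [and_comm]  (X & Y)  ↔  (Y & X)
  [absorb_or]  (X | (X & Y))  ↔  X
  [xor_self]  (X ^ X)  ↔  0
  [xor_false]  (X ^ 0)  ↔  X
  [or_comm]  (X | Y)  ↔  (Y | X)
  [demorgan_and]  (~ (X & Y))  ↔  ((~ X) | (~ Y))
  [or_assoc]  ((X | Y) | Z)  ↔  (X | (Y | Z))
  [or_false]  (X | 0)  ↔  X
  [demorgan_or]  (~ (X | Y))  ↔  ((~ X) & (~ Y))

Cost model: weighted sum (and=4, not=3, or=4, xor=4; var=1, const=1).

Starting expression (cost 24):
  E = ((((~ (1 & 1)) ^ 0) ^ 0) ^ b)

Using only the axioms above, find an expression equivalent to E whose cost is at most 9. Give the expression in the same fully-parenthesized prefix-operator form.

((~ 1) ^ b)   [cost 9]

step 1: xor_false (→) rewrites ((~ (1 & 1)) ^ 0) into (~ (1 & 1)), now (((~ (1 & 1)) ^ 0) ^ b)
step 2: and_true (→) rewrites (1 & 1) into 1, now (((~ 1) ^ 0) ^ b)
step 3: xor_false (→) rewrites ((~ 1) ^ 0) into (~ 1), reaching cost 9 (bound 9)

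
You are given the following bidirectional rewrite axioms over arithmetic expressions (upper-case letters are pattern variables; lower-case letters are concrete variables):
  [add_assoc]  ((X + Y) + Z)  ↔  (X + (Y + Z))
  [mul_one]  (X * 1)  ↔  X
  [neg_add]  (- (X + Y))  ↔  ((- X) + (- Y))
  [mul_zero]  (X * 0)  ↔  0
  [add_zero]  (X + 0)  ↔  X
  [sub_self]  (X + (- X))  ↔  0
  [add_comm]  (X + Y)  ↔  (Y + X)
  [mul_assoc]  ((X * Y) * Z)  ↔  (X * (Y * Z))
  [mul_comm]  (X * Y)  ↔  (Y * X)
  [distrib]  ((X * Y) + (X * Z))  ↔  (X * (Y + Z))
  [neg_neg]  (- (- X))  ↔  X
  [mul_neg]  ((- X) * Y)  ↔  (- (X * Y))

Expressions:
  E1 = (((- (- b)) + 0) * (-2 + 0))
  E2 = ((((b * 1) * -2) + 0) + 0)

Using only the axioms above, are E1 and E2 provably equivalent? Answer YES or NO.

1. [neg_neg →] (- (- b))  →  b;  E1 = ((b + 0) * (-2 + 0))
2. [add_zero →] (-2 + 0)  →  -2;  E1 = ((b + 0) * -2)
3. [add_zero →] (b + 0)  →  b;  E1 = (b * -2)
4. [add_zero ←] (b * -2)  →  ((b * -2) + 0)
5. [mul_one ←] b  →  (b * 1);  E1 = (((b * 1) * -2) + 0)
6. [add_zero ←] ((b * 1) * -2)  →  (((b * 1) * -2) + 0);  this is E2

YES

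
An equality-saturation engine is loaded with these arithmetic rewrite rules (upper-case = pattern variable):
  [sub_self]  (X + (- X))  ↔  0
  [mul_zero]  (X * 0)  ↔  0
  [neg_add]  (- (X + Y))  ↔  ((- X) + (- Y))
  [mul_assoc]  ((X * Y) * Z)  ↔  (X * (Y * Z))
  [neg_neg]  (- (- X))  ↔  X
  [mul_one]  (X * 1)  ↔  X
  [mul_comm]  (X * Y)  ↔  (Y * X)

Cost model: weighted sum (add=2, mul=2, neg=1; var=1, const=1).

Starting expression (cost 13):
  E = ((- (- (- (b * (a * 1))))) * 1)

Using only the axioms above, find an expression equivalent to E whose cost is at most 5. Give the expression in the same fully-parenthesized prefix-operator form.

(1) (- (- (- (b * (a * 1)))))  =[neg_neg →]=  (- (b * (a * 1)))    ⊢ ((- (b * (a * 1))) * 1)
(2) (a * 1)  =[mul_one →]=  a    ⊢ ((- (b * a)) * 1)
(3) ((- (b * a)) * 1)  =[mul_one →]=  (- (b * a))    ⊢ cost 5, within 5

(- (b * a))   [cost 5]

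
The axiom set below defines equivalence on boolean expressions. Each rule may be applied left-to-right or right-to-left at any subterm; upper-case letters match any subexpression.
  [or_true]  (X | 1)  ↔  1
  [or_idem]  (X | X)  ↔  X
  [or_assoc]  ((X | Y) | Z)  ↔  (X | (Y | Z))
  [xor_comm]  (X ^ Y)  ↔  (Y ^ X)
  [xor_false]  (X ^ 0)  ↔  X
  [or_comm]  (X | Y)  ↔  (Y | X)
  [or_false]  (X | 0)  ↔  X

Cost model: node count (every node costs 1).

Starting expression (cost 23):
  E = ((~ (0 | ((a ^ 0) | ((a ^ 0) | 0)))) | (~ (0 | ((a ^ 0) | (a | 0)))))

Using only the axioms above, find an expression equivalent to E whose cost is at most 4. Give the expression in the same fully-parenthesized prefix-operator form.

(1) (a ^ 0)  =[xor_false →]=  a    ⊢ ((~ (0 | ((a ^ 0) | (a | 0)))) | (~ (0 | ((a ^ 0) | (a | 0)))))
(2) ((~ (0 | ((a ^ 0) | (a | 0)))) | (~ (0 | ((a ^ 0) | (a | 0)))))  =[or_idem →]=  (~ (0 | ((a ^ 0) | (a | 0))))
(3) (a ^ 0)  =[xor_false →]=  a    ⊢ (~ (0 | (a | (a | 0))))
(4) (a | 0)  =[or_false →]=  a    ⊢ (~ (0 | (a | a)))
(5) (a | a)  =[or_idem →]=  a    ⊢ cost 4, within 4

(~ (0 | a))   [cost 4]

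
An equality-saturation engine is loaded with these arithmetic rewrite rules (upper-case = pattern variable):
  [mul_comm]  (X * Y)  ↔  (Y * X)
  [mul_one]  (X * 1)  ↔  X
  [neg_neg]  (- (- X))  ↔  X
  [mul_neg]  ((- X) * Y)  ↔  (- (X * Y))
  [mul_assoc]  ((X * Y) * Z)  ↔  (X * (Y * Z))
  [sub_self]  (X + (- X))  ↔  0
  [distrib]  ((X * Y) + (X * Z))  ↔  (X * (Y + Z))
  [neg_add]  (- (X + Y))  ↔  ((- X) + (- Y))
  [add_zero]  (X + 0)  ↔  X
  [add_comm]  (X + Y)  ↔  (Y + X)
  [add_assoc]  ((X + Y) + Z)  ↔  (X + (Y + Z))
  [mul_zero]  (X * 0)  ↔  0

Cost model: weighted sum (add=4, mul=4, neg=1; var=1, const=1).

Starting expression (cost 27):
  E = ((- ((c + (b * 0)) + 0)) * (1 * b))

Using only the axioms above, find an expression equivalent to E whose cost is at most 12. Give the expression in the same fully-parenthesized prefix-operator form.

((- c) * (1 * b))   [cost 12]

step 1: mul_zero (→) rewrites (b * 0) into 0, now ((- ((c + 0) + 0)) * (1 * b))
step 2: add_zero (→) rewrites ((c + 0) + 0) into (c + 0), now ((- (c + 0)) * (1 * b))
step 3: add_zero (→) rewrites (c + 0) into c, reaching cost 12 (bound 12)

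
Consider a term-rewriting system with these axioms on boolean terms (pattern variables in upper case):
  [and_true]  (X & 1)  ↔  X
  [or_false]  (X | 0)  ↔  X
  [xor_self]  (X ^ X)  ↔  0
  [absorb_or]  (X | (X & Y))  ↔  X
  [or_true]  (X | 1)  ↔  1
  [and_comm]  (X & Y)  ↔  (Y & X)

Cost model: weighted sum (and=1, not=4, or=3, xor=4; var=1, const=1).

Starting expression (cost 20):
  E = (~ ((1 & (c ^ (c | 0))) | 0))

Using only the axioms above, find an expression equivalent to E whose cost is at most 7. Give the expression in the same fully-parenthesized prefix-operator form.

step 1: or_false (→) rewrites (c | 0) into c, now (~ ((1 & (c ^ c)) | 0))
step 2: xor_self (→) rewrites (c ^ c) into 0, now (~ ((1 & 0) | 0))
step 3: or_false (→) rewrites ((1 & 0) | 0) into (1 & 0), reaching cost 7 (bound 7)

(~ (1 & 0))   [cost 7]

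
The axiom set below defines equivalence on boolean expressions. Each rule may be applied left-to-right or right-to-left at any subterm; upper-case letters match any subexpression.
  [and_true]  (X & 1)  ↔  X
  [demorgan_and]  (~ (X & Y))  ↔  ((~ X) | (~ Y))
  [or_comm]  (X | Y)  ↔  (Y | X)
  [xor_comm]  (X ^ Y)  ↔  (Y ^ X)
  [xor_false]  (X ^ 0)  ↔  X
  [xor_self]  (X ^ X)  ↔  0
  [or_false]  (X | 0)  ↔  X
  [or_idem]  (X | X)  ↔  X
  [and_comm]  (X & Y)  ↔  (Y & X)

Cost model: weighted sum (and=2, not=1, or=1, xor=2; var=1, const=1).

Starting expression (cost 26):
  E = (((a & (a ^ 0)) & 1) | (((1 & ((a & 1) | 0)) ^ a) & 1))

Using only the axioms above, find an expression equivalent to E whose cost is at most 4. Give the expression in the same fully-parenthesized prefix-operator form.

(a & a)   [cost 4]

step 1: or_false (→) rewrites ((a & 1) | 0) into (a & 1), now (((a & (a ^ 0)) & 1) | (((1 & (a & 1)) ^ a) & 1))
step 2: and_true (→) rewrites (((1 & (a & 1)) ^ a) & 1) into ((1 & (a & 1)) ^ a), now (((a & (a ^ 0)) & 1) | ((1 & (a & 1)) ^ a))
step 3: and_comm (→) rewrites (1 & (a & 1)) into ((a & 1) & 1), now (((a & (a ^ 0)) & 1) | (((a & 1) & 1) ^ a))
step 4: and_true (→) rewrites ((a & 1) & 1) into (a & 1), now (((a & (a ^ 0)) & 1) | ((a & 1) ^ a))
step 5: and_true (→) rewrites (a & 1) into a, now (((a & (a ^ 0)) & 1) | (a ^ a))
step 6: xor_false (→) rewrites (a ^ 0) into a, now (((a & a) & 1) | (a ^ a))
step 7: xor_self (→) rewrites (a ^ a) into 0, now (((a & a) & 1) | 0)
step 8: or_false (→) rewrites (((a & a) & 1) | 0) into ((a & a) & 1)
step 9: and_true (→) rewrites ((a & a) & 1) into (a & a), reaching cost 4 (bound 4)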